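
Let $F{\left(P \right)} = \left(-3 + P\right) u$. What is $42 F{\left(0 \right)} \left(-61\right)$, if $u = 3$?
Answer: $23058$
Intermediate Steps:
$F{\left(P \right)} = -9 + 3 P$ ($F{\left(P \right)} = \left(-3 + P\right) 3 = -9 + 3 P$)
$42 F{\left(0 \right)} \left(-61\right) = 42 \left(-9 + 3 \cdot 0\right) \left(-61\right) = 42 \left(-9 + 0\right) \left(-61\right) = 42 \left(-9\right) \left(-61\right) = \left(-378\right) \left(-61\right) = 23058$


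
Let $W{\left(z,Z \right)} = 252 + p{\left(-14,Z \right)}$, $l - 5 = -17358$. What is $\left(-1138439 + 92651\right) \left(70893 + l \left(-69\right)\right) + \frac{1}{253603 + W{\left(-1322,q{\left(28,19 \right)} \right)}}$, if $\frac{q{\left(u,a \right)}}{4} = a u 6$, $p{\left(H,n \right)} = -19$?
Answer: $- \frac{336667923690515999}{253836} \approx -1.3263 \cdot 10^{12}$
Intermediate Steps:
$l = -17353$ ($l = 5 - 17358 = -17353$)
$q{\left(u,a \right)} = 24 a u$ ($q{\left(u,a \right)} = 4 a u 6 = 4 \cdot 6 a u = 24 a u$)
$W{\left(z,Z \right)} = 233$ ($W{\left(z,Z \right)} = 252 - 19 = 233$)
$\left(-1138439 + 92651\right) \left(70893 + l \left(-69\right)\right) + \frac{1}{253603 + W{\left(-1322,q{\left(28,19 \right)} \right)}} = \left(-1138439 + 92651\right) \left(70893 - -1197357\right) + \frac{1}{253603 + 233} = - 1045788 \left(70893 + 1197357\right) + \frac{1}{253836} = \left(-1045788\right) 1268250 + \frac{1}{253836} = -1326320631000 + \frac{1}{253836} = - \frac{336667923690515999}{253836}$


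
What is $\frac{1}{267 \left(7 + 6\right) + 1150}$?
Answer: $\frac{1}{4621} \approx 0.0002164$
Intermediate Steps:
$\frac{1}{267 \left(7 + 6\right) + 1150} = \frac{1}{267 \cdot 13 + 1150} = \frac{1}{3471 + 1150} = \frac{1}{4621}$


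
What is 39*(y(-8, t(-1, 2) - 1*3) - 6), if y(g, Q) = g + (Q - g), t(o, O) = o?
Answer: -390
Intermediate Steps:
y(g, Q) = Q
39*(y(-8, t(-1, 2) - 1*3) - 6) = 39*((-1 - 1*3) - 6) = 39*((-1 - 3) - 6) = 39*(-4 - 6) = 39*(-10) = -390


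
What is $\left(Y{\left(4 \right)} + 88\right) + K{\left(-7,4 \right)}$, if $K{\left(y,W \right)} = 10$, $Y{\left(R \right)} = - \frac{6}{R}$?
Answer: $\frac{193}{2} \approx 96.5$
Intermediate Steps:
$\left(Y{\left(4 \right)} + 88\right) + K{\left(-7,4 \right)} = \left(- \frac{6}{4} + 88\right) + 10 = \left(\left(-6\right) \frac{1}{4} + 88\right) + 10 = \left(- \frac{3}{2} + 88\right) + 10 = \frac{173}{2} + 10 = \frac{193}{2}$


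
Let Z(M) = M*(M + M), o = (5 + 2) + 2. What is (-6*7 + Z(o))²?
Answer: 14400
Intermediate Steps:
o = 9 (o = 7 + 2 = 9)
Z(M) = 2*M² (Z(M) = M*(2*M) = 2*M²)
(-6*7 + Z(o))² = (-6*7 + 2*9²)² = (-42 + 2*81)² = (-42 + 162)² = 120² = 14400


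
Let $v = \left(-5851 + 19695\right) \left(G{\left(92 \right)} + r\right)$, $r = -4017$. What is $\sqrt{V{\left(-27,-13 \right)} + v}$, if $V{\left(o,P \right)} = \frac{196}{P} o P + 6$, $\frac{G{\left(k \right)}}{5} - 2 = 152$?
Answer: $i \sqrt{44956754} \approx 6705.0 i$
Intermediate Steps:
$G{\left(k \right)} = 770$ ($G{\left(k \right)} = 10 + 5 \cdot 152 = 10 + 760 = 770$)
$v = -44951468$ ($v = \left(-5851 + 19695\right) \left(770 - 4017\right) = 13844 \left(-3247\right) = -44951468$)
$V{\left(o,P \right)} = 6 + 196 o$ ($V{\left(o,P \right)} = \frac{196 o}{P} P + 6 = 196 o + 6 = 6 + 196 o$)
$\sqrt{V{\left(-27,-13 \right)} + v} = \sqrt{\left(6 + 196 \left(-27\right)\right) - 44951468} = \sqrt{\left(6 - 5292\right) - 44951468} = \sqrt{-5286 - 44951468} = \sqrt{-44956754} = i \sqrt{44956754}$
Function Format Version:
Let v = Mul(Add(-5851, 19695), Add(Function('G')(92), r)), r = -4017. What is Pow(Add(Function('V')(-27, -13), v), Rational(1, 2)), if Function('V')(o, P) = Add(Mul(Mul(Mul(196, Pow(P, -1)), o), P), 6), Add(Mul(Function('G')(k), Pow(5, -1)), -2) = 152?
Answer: Mul(I, Pow(44956754, Rational(1, 2))) ≈ Mul(6705.0, I)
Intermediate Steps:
Function('G')(k) = 770 (Function('G')(k) = Add(10, Mul(5, 152)) = Add(10, 760) = 770)
v = -44951468 (v = Mul(Add(-5851, 19695), Add(770, -4017)) = Mul(13844, -3247) = -44951468)
Function('V')(o, P) = Add(6, Mul(196, o)) (Function('V')(o, P) = Add(Mul(Mul(196, o, Pow(P, -1)), P), 6) = Add(Mul(196, o), 6) = Add(6, Mul(196, o)))
Pow(Add(Function('V')(-27, -13), v), Rational(1, 2)) = Pow(Add(Add(6, Mul(196, -27)), -44951468), Rational(1, 2)) = Pow(Add(Add(6, -5292), -44951468), Rational(1, 2)) = Pow(Add(-5286, -44951468), Rational(1, 2)) = Pow(-44956754, Rational(1, 2)) = Mul(I, Pow(44956754, Rational(1, 2)))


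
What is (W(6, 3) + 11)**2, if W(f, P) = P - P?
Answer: 121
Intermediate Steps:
W(f, P) = 0
(W(6, 3) + 11)**2 = (0 + 11)**2 = 11**2 = 121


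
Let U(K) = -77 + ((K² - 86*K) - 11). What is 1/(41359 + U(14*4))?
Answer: 1/39591 ≈ 2.5258e-5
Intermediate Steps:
U(K) = -88 + K² - 86*K (U(K) = -77 + (-11 + K² - 86*K) = -88 + K² - 86*K)
1/(41359 + U(14*4)) = 1/(41359 + (-88 + (14*4)² - 1204*4)) = 1/(41359 + (-88 + 56² - 86*56)) = 1/(41359 + (-88 + 3136 - 4816)) = 1/(41359 - 1768) = 1/39591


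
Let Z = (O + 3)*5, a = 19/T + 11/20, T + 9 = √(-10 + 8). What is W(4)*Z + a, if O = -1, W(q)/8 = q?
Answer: 528693/1660 - 19*I*√2/83 ≈ 318.49 - 0.32374*I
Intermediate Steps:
T = -9 + I*√2 (T = -9 + √(-10 + 8) = -9 + √(-2) = -9 + I*√2 ≈ -9.0 + 1.4142*I)
W(q) = 8*q
a = 11/20 + 19/(-9 + I*√2) (a = 19/(-9 + I*√2) + 11/20 = 11/20 + 19/(-9 + I*√2) ≈ -1.5102 - 0.32374*I)
Z = 10 (Z = (-1 + 3)*5 = 2*5 = 10)
W(4)*Z + a = (8*4)*10 + (-281*I + 11*√2)/(20*(√2 + 9*I)) = 32*10 + (-281*I + 11*√2)/(20*(√2 + 9*I)) = 320 + (-281*I + 11*√2)/(20*(√2 + 9*I))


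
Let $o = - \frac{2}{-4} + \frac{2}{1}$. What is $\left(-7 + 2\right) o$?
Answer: $- \frac{25}{2} \approx -12.5$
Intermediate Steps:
$o = \frac{5}{2}$ ($o = \left(-2\right) \left(- \frac{1}{4}\right) + 2 \cdot 1 = \frac{1}{2} + 2 = \frac{5}{2} \approx 2.5$)
$\left(-7 + 2\right) o = \left(-7 + 2\right) \frac{5}{2} = \left(-5\right) \frac{5}{2} = - \frac{25}{2}$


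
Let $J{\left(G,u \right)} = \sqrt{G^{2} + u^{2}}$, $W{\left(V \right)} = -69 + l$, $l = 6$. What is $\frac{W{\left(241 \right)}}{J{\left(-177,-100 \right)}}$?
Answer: $- \frac{63 \sqrt{41329}}{41329} \approx -0.30989$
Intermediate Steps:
$W{\left(V \right)} = -63$ ($W{\left(V \right)} = -69 + 6 = -63$)
$\frac{W{\left(241 \right)}}{J{\left(-177,-100 \right)}} = - \frac{63}{\sqrt{\left(-177\right)^{2} + \left(-100\right)^{2}}} = - \frac{63}{\sqrt{31329 + 10000}} = - \frac{63}{\sqrt{41329}} = - 63 \frac{\sqrt{41329}}{41329} = - \frac{63 \sqrt{41329}}{41329}$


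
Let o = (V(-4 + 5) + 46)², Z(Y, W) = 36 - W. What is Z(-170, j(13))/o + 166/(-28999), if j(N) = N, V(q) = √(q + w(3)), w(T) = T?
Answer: 284513/66813696 ≈ 0.0042583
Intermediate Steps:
V(q) = √(3 + q) (V(q) = √(q + 3) = √(3 + q))
o = 2304 (o = (√(3 + (-4 + 5)) + 46)² = (√(3 + 1) + 46)² = (√4 + 46)² = (2 + 46)² = 48² = 2304)
Z(-170, j(13))/o + 166/(-28999) = (36 - 1*13)/2304 + 166/(-28999) = (36 - 13)*(1/2304) + 166*(-1/28999) = 23*(1/2304) - 166/28999 = 23/2304 - 166/28999 = 284513/66813696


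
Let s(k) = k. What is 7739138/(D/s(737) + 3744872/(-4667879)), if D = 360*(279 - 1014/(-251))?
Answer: 3341360961879571037/59345246685128 ≈ 56304.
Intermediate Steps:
D = 25575480/251 (D = 360*(279 - 1014*(-1/251)) = 360*(279 + 1014/251) = 360*(71043/251) = 25575480/251 ≈ 1.0189e+5)
7739138/(D/s(737) + 3744872/(-4667879)) = 7739138/((25575480/251)/737 + 3744872/(-4667879)) = 7739138/((25575480/251)*(1/737) + 3744872*(-1/4667879)) = 7739138/(25575480/184987 - 3744872/4667879) = 7739138/(118690493370256/863496932573) = 7739138*(863496932573/118690493370256) = 3341360961879571037/59345246685128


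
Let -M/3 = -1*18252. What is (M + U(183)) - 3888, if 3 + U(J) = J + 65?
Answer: 51113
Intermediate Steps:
M = 54756 (M = -(-3)*18252 = -3*(-18252) = 54756)
U(J) = 62 + J (U(J) = -3 + (J + 65) = -3 + (65 + J) = 62 + J)
(M + U(183)) - 3888 = (54756 + (62 + 183)) - 3888 = (54756 + 245) - 3888 = 55001 - 3888 = 51113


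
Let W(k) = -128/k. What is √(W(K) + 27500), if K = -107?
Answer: 26*√465771/107 ≈ 165.83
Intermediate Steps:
√(W(K) + 27500) = √(-128/(-107) + 27500) = √(-128*(-1/107) + 27500) = √(128/107 + 27500) = √(2942628/107) = 26*√465771/107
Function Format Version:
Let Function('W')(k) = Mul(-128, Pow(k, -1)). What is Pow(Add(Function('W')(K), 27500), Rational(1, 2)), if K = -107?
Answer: Mul(Rational(26, 107), Pow(465771, Rational(1, 2))) ≈ 165.83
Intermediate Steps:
Pow(Add(Function('W')(K), 27500), Rational(1, 2)) = Pow(Add(Mul(-128, Pow(-107, -1)), 27500), Rational(1, 2)) = Pow(Add(Mul(-128, Rational(-1, 107)), 27500), Rational(1, 2)) = Pow(Add(Rational(128, 107), 27500), Rational(1, 2)) = Pow(Rational(2942628, 107), Rational(1, 2)) = Mul(Rational(26, 107), Pow(465771, Rational(1, 2)))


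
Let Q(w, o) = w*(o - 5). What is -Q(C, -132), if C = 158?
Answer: 21646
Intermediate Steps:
Q(w, o) = w*(-5 + o)
-Q(C, -132) = -158*(-5 - 132) = -158*(-137) = -1*(-21646) = 21646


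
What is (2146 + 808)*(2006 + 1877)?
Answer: 11470382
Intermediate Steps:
(2146 + 808)*(2006 + 1877) = 2954*3883 = 11470382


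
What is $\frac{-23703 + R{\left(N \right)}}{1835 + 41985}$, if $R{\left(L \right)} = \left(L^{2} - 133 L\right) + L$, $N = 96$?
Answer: $- \frac{27159}{43820} \approx -0.61979$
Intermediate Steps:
$R{\left(L \right)} = L^{2} - 132 L$
$\frac{-23703 + R{\left(N \right)}}{1835 + 41985} = \frac{-23703 + 96 \left(-132 + 96\right)}{1835 + 41985} = \frac{-23703 + 96 \left(-36\right)}{43820} = \left(-23703 - 3456\right) \frac{1}{43820} = \left(-27159\right) \frac{1}{43820} = - \frac{27159}{43820}$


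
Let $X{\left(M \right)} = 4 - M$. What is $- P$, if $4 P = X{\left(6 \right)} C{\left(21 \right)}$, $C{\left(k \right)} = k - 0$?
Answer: $\frac{21}{2} \approx 10.5$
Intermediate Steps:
$C{\left(k \right)} = k$ ($C{\left(k \right)} = k + 0 = k$)
$P = - \frac{21}{2}$ ($P = \frac{\left(4 - 6\right) 21}{4} = \frac{\left(-2\right) 21}{4} = \frac{1}{4} \left(-42\right) = - \frac{21}{2} \approx -10.5$)
$- P = \left(-1\right) \left(- \frac{21}{2}\right) = \frac{21}{2}$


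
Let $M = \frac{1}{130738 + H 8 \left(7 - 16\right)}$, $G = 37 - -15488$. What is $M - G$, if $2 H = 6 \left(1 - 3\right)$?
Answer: $- \frac{2036414249}{131170} \approx -15525.0$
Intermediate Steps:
$G = 15525$ ($G = 37 + 15488 = 15525$)
$H = -6$ ($H = \frac{6 \left(1 - 3\right)}{2} = \frac{6 \left(-2\right)}{2} = \frac{1}{2} \left(-12\right) = -6$)
$M = \frac{1}{131170}$ ($M = \frac{1}{130738 + \left(-6\right) 8 \left(7 - 16\right)} = \frac{1}{130738 - 48 \left(7 - 16\right)} = \frac{1}{130738 - -432} = \frac{1}{130738 + 432} = \frac{1}{131170} \approx 7.6237 \cdot 10^{-6}$)
$M - G = \frac{1}{131170} - 15525 = - \frac{2036414249}{131170}$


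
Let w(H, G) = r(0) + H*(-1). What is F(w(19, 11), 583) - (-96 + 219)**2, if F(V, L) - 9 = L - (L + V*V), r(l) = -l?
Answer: -15481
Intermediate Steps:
w(H, G) = -H (w(H, G) = -1*0 + H*(-1) = 0 - H = -H)
F(V, L) = 9 - V**2 (F(V, L) = 9 + (L - (L + V*V)) = 9 + (L - (L + V**2)) = 9 + (L + (-L - V**2)) = 9 - V**2)
F(w(19, 11), 583) - (-96 + 219)**2 = (9 - (-1*19)**2) - (-96 + 219)**2 = (9 - 1*(-19)**2) - 1*123**2 = (9 - 1*361) - 1*15129 = (9 - 361) - 15129 = -352 - 15129 = -15481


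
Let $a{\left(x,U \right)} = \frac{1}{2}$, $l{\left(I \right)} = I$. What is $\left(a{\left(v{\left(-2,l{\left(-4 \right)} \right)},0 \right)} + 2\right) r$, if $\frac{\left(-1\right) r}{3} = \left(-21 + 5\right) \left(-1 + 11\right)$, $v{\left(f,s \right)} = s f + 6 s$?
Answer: $1200$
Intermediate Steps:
$v{\left(f,s \right)} = 6 s + f s$ ($v{\left(f,s \right)} = f s + 6 s = 6 s + f s$)
$r = 480$ ($r = - 3 \left(-21 + 5\right) \left(-1 + 11\right) = - 3 \left(\left(-16\right) 10\right) = \left(-3\right) \left(-160\right) = 480$)
$a{\left(x,U \right)} = \frac{1}{2}$
$\left(a{\left(v{\left(-2,l{\left(-4 \right)} \right)},0 \right)} + 2\right) r = \left(\frac{1}{2} + 2\right) 480 = \frac{5}{2} \cdot 480 = 1200$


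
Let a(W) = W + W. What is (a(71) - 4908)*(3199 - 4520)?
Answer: 6295886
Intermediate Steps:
a(W) = 2*W
(a(71) - 4908)*(3199 - 4520) = (2*71 - 4908)*(3199 - 4520) = (142 - 4908)*(-1321) = -4766*(-1321) = 6295886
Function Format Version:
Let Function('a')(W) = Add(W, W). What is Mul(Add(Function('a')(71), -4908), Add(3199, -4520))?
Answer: 6295886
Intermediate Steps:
Function('a')(W) = Mul(2, W)
Mul(Add(Function('a')(71), -4908), Add(3199, -4520)) = Mul(Add(Mul(2, 71), -4908), Add(3199, -4520)) = Mul(Add(142, -4908), -1321) = Mul(-4766, -1321) = 6295886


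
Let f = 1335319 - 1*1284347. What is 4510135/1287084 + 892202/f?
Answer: 344557380047/16401311412 ≈ 21.008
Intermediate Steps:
f = 50972 (f = 1335319 - 1284347 = 50972)
4510135/1287084 + 892202/f = 4510135/1287084 + 892202/50972 = 4510135*(1/1287084) + 892202*(1/50972) = 4510135/1287084 + 446101/25486 = 344557380047/16401311412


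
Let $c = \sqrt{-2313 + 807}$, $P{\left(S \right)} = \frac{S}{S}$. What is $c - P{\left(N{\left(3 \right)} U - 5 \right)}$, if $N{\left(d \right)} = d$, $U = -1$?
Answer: $-1 + i \sqrt{1506} \approx -1.0 + 38.807 i$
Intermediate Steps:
$P{\left(S \right)} = 1$
$c = i \sqrt{1506}$ ($c = \sqrt{-1506} = i \sqrt{1506} \approx 38.807 i$)
$c - P{\left(N{\left(3 \right)} U - 5 \right)} = i \sqrt{1506} - 1 = -1 + i \sqrt{1506}$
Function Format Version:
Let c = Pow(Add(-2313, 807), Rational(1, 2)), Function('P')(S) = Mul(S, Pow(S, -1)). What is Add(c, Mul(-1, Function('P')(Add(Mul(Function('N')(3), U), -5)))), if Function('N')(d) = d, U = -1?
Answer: Add(-1, Mul(I, Pow(1506, Rational(1, 2)))) ≈ Add(-1.0000, Mul(38.807, I))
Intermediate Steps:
Function('P')(S) = 1
c = Mul(I, Pow(1506, Rational(1, 2))) (c = Pow(-1506, Rational(1, 2)) = Mul(I, Pow(1506, Rational(1, 2))) ≈ Mul(38.807, I))
Add(c, Mul(-1, Function('P')(Add(Mul(Function('N')(3), U), -5)))) = Add(Mul(I, Pow(1506, Rational(1, 2))), Mul(-1, 1)) = Add(Mul(I, Pow(1506, Rational(1, 2))), -1) = Add(-1, Mul(I, Pow(1506, Rational(1, 2))))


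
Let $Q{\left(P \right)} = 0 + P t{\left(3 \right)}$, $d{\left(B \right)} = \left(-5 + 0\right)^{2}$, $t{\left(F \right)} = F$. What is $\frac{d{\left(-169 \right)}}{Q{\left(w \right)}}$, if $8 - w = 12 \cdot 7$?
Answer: $- \frac{25}{228} \approx -0.10965$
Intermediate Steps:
$w = -76$ ($w = 8 - 12 \cdot 7 = 8 - 84 = -76$)
$d{\left(B \right)} = 25$ ($d{\left(B \right)} = \left(-5\right)^{2} = 25$)
$Q{\left(P \right)} = 3 P$ ($Q{\left(P \right)} = 0 + P 3 = 0 + 3 P = 3 P$)
$\frac{d{\left(-169 \right)}}{Q{\left(w \right)}} = \frac{25}{3 \left(-76\right)} = \frac{25}{-228} = 25 \left(- \frac{1}{228}\right) = - \frac{25}{228}$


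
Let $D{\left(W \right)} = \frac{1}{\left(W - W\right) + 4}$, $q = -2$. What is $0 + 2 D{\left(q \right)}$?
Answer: $\frac{1}{2} \approx 0.5$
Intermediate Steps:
$D{\left(W \right)} = \frac{1}{4}$ ($D{\left(W \right)} = \frac{1}{0 + 4} = \frac{1}{4}$)
$0 + 2 D{\left(q \right)} = 0 + 2 \cdot \frac{1}{4} = 0 + \frac{1}{2} = \frac{1}{2}$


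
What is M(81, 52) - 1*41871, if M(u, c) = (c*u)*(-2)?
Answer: -50295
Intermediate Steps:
M(u, c) = -2*c*u
M(81, 52) - 1*41871 = -2*52*81 - 1*41871 = -8424 - 41871 = -50295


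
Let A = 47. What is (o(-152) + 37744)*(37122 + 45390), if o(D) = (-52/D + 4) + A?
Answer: 59252816088/19 ≈ 3.1186e+9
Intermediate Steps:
o(D) = 51 - 52/D (o(D) = (-52/D + 4) + 47 = (4 - 52/D) + 47 = 51 - 52/D)
(o(-152) + 37744)*(37122 + 45390) = ((51 - 52/(-152)) + 37744)*(37122 + 45390) = ((51 - 52*(-1/152)) + 37744)*82512 = ((51 + 13/38) + 37744)*82512 = (1951/38 + 37744)*82512 = (1436223/38)*82512 = 59252816088/19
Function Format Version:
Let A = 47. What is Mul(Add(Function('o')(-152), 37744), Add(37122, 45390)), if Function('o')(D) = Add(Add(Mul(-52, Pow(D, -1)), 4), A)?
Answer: Rational(59252816088, 19) ≈ 3.1186e+9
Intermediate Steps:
Function('o')(D) = Add(51, Mul(-52, Pow(D, -1))) (Function('o')(D) = Add(Add(Mul(-52, Pow(D, -1)), 4), 47) = Add(Add(4, Mul(-52, Pow(D, -1))), 47) = Add(51, Mul(-52, Pow(D, -1))))
Mul(Add(Function('o')(-152), 37744), Add(37122, 45390)) = Mul(Add(Add(51, Mul(-52, Pow(-152, -1))), 37744), Add(37122, 45390)) = Mul(Add(Add(51, Mul(-52, Rational(-1, 152))), 37744), 82512) = Mul(Add(Add(51, Rational(13, 38)), 37744), 82512) = Mul(Add(Rational(1951, 38), 37744), 82512) = Mul(Rational(1436223, 38), 82512) = Rational(59252816088, 19)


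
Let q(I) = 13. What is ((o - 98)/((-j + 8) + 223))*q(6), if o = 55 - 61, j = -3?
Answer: -52/9 ≈ -5.7778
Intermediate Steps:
o = -6
((o - 98)/((-j + 8) + 223))*q(6) = ((-6 - 98)/((-1*(-3) + 8) + 223))*13 = -104/((3 + 8) + 223)*13 = -104/(11 + 223)*13 = -104/234*13 = -104*1/234*13 = -4/9*13 = -52/9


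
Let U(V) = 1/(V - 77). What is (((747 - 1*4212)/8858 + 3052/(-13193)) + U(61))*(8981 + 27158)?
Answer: -23144090857215/934908752 ≈ -24755.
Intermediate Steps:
U(V) = 1/(-77 + V)
(((747 - 1*4212)/8858 + 3052/(-13193)) + U(61))*(8981 + 27158) = (((747 - 1*4212)/8858 + 3052/(-13193)) + 1/(-77 + 61))*(8981 + 27158) = (((747 - 4212)*(1/8858) + 3052*(-1/13193)) + 1/(-16))*36139 = ((-3465*1/8858 - 3052/13193) - 1/16)*36139 = ((-3465/8858 - 3052/13193) - 1/16)*36139 = (-72748361/116863594 - 1/16)*36139 = -640418685/934908752*36139 = -23144090857215/934908752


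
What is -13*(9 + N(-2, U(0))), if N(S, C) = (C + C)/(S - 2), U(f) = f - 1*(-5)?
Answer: -169/2 ≈ -84.500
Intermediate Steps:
U(f) = 5 + f (U(f) = f + 5 = 5 + f)
N(S, C) = 2*C/(-2 + S) (N(S, C) = (2*C)/(-2 + S) = 2*C/(-2 + S))
-13*(9 + N(-2, U(0))) = -13*(9 + 2*(5 + 0)/(-2 - 2)) = -13*(9 + 2*5/(-4)) = -13*(9 + 2*5*(-¼)) = -13*(9 - 5/2) = -13*13/2 = -169/2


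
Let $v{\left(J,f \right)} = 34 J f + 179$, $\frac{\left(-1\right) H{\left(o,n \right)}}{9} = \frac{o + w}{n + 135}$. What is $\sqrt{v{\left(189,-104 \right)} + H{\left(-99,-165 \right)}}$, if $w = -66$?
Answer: $\frac{29 i \sqrt{3178}}{2} \approx 817.42 i$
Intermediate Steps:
$H{\left(o,n \right)} = - \frac{9 \left(-66 + o\right)}{135 + n}$ ($H{\left(o,n \right)} = - 9 \frac{o - 66}{n + 135} = - 9 \frac{-66 + o}{135 + n} = - \frac{9 \left(-66 + o\right)}{135 + n}$)
$v{\left(J,f \right)} = 179 + 34 J f$ ($v{\left(J,f \right)} = 34 J f + 179 = 179 + 34 J f$)
$\sqrt{v{\left(189,-104 \right)} + H{\left(-99,-165 \right)}} = \sqrt{\left(179 + 34 \cdot 189 \left(-104\right)\right) + \frac{9 \left(66 - -99\right)}{135 - 165}} = \sqrt{\left(179 - 668304\right) + \frac{9 \left(66 + 99\right)}{-30}} = \sqrt{-668125 + 9 \left(- \frac{1}{30}\right) 165} = \sqrt{-668125 - \frac{99}{2}} = \sqrt{- \frac{1336349}{2}} = \frac{29 i \sqrt{3178}}{2}$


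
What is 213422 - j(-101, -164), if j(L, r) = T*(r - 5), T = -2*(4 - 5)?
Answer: 213760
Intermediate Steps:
T = 2 (T = -2*(-1) = 2)
j(L, r) = -10 + 2*r (j(L, r) = 2*(r - 5) = 2*(-5 + r) = -10 + 2*r)
213422 - j(-101, -164) = 213422 - (-10 + 2*(-164)) = 213422 - (-10 - 328) = 213422 - 1*(-338) = 213422 + 338 = 213760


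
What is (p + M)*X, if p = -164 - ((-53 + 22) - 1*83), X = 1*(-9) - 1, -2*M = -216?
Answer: -580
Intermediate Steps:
M = 108 (M = -1/2*(-216) = 108)
X = -10 (X = -9 - 1 = -10)
p = -50 (p = -164 - (-31 - 83) = -164 - 1*(-114) = -164 + 114 = -50)
(p + M)*X = (-50 + 108)*(-10) = 58*(-10) = -580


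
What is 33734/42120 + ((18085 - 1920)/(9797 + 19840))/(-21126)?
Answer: 195560707801/244183392180 ≈ 0.80088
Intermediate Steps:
33734/42120 + ((18085 - 1920)/(9797 + 19840))/(-21126) = 33734*(1/42120) + (16165/29637)*(-1/21126) = 16867/21060 + (16165*(1/29637))*(-1/21126) = 16867/21060 + (16165/29637)*(-1/21126) = 16867/21060 - 16165/626111262 = 195560707801/244183392180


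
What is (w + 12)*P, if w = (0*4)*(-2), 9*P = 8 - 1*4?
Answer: 16/3 ≈ 5.3333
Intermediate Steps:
P = 4/9 (P = (8 - 1*4)/9 = (8 - 4)/9 = (1/9)*4 = 4/9 ≈ 0.44444)
w = 0 (w = 0*(-2) = 0)
(w + 12)*P = (0 + 12)*(4/9) = 12*(4/9) = 16/3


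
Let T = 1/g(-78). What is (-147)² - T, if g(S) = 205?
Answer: 4429844/205 ≈ 21609.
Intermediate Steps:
T = 1/205 ≈ 0.0048781
(-147)² - T = (-147)² - 1*1/205 = 21609 - 1/205 = 4429844/205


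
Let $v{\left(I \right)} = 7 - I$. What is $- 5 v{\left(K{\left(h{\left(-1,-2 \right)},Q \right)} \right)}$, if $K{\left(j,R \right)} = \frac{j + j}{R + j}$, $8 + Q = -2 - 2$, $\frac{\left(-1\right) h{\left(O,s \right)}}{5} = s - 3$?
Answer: $- \frac{205}{13} \approx -15.769$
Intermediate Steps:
$h{\left(O,s \right)} = 15 - 5 s$ ($h{\left(O,s \right)} = - 5 \left(s - 3\right) = - 5 \left(-3 + s\right) = 15 - 5 s$)
$Q = -12$ ($Q = -8 - 4 = -12$)
$K{\left(j,R \right)} = \frac{2 j}{R + j}$
$- 5 v{\left(K{\left(h{\left(-1,-2 \right)},Q \right)} \right)} = - 5 \left(7 - \frac{2 \left(15 - -10\right)}{-12 + \left(15 - -10\right)}\right) = - 5 \left(7 - \frac{2 \left(15 + 10\right)}{-12 + \left(15 + 10\right)}\right) = - 5 \left(7 - 2 \cdot 25 \frac{1}{-12 + 25}\right) = - 5 \left(7 - 2 \cdot 25 \cdot \frac{1}{13}\right) = - 5 \left(7 - \frac{50}{13}\right) = \left(-5\right) \frac{41}{13} = - \frac{205}{13}$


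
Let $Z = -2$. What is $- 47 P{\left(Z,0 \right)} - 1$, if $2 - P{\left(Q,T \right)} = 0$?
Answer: $-95$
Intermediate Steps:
$P{\left(Q,T \right)} = 2$ ($P{\left(Q,T \right)} = 2 - 0 = 2 + 0 = 2$)
$- 47 P{\left(Z,0 \right)} - 1 = \left(-47\right) 2 - 1 = -94 - 1 = -95$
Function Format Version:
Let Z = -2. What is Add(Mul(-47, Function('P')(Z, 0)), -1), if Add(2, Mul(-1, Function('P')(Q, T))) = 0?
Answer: -95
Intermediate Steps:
Function('P')(Q, T) = 2 (Function('P')(Q, T) = Add(2, Mul(-1, 0)) = Add(2, 0) = 2)
Add(Mul(-47, Function('P')(Z, 0)), -1) = Add(Mul(-47, 2), -1) = Add(-94, -1) = -95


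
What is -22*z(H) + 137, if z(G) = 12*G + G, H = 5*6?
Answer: -8443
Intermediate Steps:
H = 30
z(G) = 13*G
-22*z(H) + 137 = -286*30 + 137 = -22*390 + 137 = -8580 + 137 = -8443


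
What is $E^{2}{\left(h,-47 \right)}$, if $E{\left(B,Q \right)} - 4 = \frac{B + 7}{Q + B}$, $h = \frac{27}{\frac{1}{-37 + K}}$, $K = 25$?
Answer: $\frac{3243601}{137641} \approx 23.566$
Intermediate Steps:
$h = -324$ ($h = \frac{27}{\frac{1}{-37 + 25}} = \frac{27}{\frac{1}{-12}} = \frac{27}{- \frac{1}{12}} = 27 \left(-12\right) = -324$)
$E{\left(B,Q \right)} = 4 + \frac{7 + B}{B + Q}$ ($E{\left(B,Q \right)} = 4 + \frac{B + 7}{Q + B} = 4 + \frac{7 + B}{B + Q}$)
$E^{2}{\left(h,-47 \right)} = \left(\frac{7 + 4 \left(-47\right) + 5 \left(-324\right)}{-324 - 47}\right)^{2} = \left(\frac{7 - 188 - 1620}{-371}\right)^{2} = \left(\left(- \frac{1}{371}\right) \left(-1801\right)\right)^{2} = \left(\frac{1801}{371}\right)^{2} = \frac{3243601}{137641}$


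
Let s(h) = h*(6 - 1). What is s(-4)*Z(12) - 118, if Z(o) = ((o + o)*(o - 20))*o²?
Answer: 552842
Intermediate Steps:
s(h) = 5*h (s(h) = h*5 = 5*h)
Z(o) = 2*o³*(-20 + o) (Z(o) = ((2*o)*(-20 + o))*o² = (2*o*(-20 + o))*o² = 2*o³*(-20 + o))
s(-4)*Z(12) - 118 = (5*(-4))*(2*12³*(-20 + 12)) - 118 = -40*1728*(-8) - 118 = -20*(-27648) - 118 = 552960 - 118 = 552842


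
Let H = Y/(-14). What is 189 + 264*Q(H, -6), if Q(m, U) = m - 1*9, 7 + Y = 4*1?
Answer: -14913/7 ≈ -2130.4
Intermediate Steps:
Y = -3 (Y = -7 + 4*1 = -7 + 4 = -3)
H = 3/14 (H = -3/(-14) = -3*(-1/14) = 3/14 ≈ 0.21429)
Q(m, U) = -9 + m (Q(m, U) = m - 9 = -9 + m)
189 + 264*Q(H, -6) = 189 + 264*(-9 + 3/14) = 189 + 264*(-123/14) = 189 - 16236/7 = -14913/7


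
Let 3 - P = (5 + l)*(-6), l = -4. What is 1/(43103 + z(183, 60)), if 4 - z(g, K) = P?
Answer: 1/43098 ≈ 2.3203e-5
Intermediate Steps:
P = 9 (P = 3 - (5 - 4)*(-6) = 3 - (-6) = 3 - 1*(-6) = 3 + 6 = 9)
z(g, K) = -5 (z(g, K) = 4 - 1*9 = 4 - 9 = -5)
1/(43103 + z(183, 60)) = 1/(43103 - 5) = 1/43098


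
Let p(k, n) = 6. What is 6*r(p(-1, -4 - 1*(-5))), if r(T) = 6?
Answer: 36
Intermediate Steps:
6*r(p(-1, -4 - 1*(-5))) = 6*6 = 36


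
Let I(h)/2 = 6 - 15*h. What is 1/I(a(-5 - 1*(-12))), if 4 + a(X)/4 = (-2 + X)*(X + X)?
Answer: -1/7908 ≈ -0.00012645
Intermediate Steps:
a(X) = -16 + 8*X*(-2 + X) (a(X) = -16 + 4*((-2 + X)*(X + X)) = -16 + 4*((-2 + X)*(2*X)) = -16 + 4*(2*X*(-2 + X)) = -16 + 8*X*(-2 + X))
I(h) = 12 - 30*h (I(h) = 2*(6 - 15*h) = 12 - 30*h)
1/I(a(-5 - 1*(-12))) = 1/(12 - 30*(-16 - 16*(-5 - 1*(-12)) + 8*(-5 - 1*(-12))²)) = 1/(12 - 30*(-16 - 16*(-5 + 12) + 8*(-5 + 12)²)) = 1/(12 - 30*(-16 - 16*7 + 8*7²)) = 1/(12 - 30*(-16 - 112 + 8*49)) = 1/(12 - 30*(-16 - 112 + 392)) = 1/(12 - 30*264) = 1/(12 - 7920) = 1/(-7908) = -1/7908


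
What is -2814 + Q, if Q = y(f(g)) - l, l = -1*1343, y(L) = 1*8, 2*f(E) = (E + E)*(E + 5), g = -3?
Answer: -1463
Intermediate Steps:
f(E) = E*(5 + E) (f(E) = ((E + E)*(E + 5))/2 = ((2*E)*(5 + E))/2 = (2*E*(5 + E))/2 = E*(5 + E))
y(L) = 8
l = -1343
Q = 1351 (Q = 8 - 1*(-1343) = 8 + 1343 = 1351)
-2814 + Q = -2814 + 1351 = -1463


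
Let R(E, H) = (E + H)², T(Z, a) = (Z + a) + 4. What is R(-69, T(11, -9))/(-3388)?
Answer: -567/484 ≈ -1.1715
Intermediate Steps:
T(Z, a) = 4 + Z + a
R(-69, T(11, -9))/(-3388) = (-69 + (4 + 11 - 9))²/(-3388) = (-69 + 6)²*(-1/3388) = (-63)²*(-1/3388) = 3969*(-1/3388) = -567/484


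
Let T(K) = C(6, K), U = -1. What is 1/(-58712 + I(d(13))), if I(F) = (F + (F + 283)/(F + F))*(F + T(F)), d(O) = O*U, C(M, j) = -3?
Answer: -13/758392 ≈ -1.7142e-5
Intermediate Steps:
T(K) = -3
d(O) = -O (d(O) = O*(-1) = -O)
I(F) = (-3 + F)*(F + (283 + F)/(2*F)) (I(F) = (F + (F + 283)/(F + F))*(F - 3) = (F + (283 + F)/((2*F)))*(-3 + F) = (F + (283 + F)*(1/(2*F)))*(-3 + F) = (F + (283 + F)/(2*F))*(-3 + F) = (-3 + F)*(F + (283 + F)/(2*F)))
1/(-58712 + I(d(13))) = 1/(-58712 + (140 + (-1*13)² - 849/(2*((-1*13))) - (-5)*13/2)) = 1/(-58712 + (140 + (-13)² - 849/2/(-13) - 5/2*(-13))) = 1/(-58712 + (140 + 169 - 849/2*(-1/13) + 65/2)) = 1/(-58712 + (140 + 169 + 849/26 + 65/2)) = 1/(-58712 + 4864/13) = 1/(-758392/13) = -13/758392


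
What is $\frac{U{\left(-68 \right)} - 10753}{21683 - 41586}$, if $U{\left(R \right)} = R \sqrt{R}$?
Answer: $\frac{10753}{19903} + \frac{136 i \sqrt{17}}{19903} \approx 0.54027 + 0.028174 i$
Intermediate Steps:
$U{\left(R \right)} = R^{\frac{3}{2}}$
$\frac{U{\left(-68 \right)} - 10753}{21683 - 41586} = \frac{\left(-68\right)^{\frac{3}{2}} - 10753}{21683 - 41586} = \frac{- 136 i \sqrt{17} - 10753}{-19903} = \left(-10753 - 136 i \sqrt{17}\right) \left(- \frac{1}{19903}\right) = \frac{10753}{19903} + \frac{136 i \sqrt{17}}{19903}$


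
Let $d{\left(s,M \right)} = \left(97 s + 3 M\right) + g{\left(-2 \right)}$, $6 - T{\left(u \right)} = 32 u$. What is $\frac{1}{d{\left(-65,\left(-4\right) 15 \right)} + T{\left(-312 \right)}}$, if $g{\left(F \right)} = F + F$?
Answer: $\frac{1}{3501} \approx 0.00028563$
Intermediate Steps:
$T{\left(u \right)} = 6 - 32 u$
$g{\left(F \right)} = 2 F$
$d{\left(s,M \right)} = -4 + 3 M + 97 s$ ($d{\left(s,M \right)} = \left(97 s + 3 M\right) + 2 \left(-2\right) = \left(3 M + 97 s\right) - 4 = -4 + 3 M + 97 s$)
$\frac{1}{d{\left(-65,\left(-4\right) 15 \right)} + T{\left(-312 \right)}} = \frac{1}{\left(-4 + 3 \left(\left(-4\right) 15\right) + 97 \left(-65\right)\right) + \left(6 - -9984\right)} = \frac{1}{\left(-4 + 3 \left(-60\right) - 6305\right) + \left(6 + 9984\right)} = \frac{1}{\left(-4 - 180 - 6305\right) + 9990} = \frac{1}{-6489 + 9990} = \frac{1}{3501}$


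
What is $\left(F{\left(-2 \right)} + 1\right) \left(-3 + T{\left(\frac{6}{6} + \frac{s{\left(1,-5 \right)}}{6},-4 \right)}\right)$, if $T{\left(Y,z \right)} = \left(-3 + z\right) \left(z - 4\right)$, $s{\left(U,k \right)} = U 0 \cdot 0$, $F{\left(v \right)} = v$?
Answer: $-53$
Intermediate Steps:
$s{\left(U,k \right)} = 0$ ($s{\left(U,k \right)} = 0 \cdot 0 = 0$)
$T{\left(Y,z \right)} = \left(-4 + z\right) \left(-3 + z\right)$ ($T{\left(Y,z \right)} = \left(-3 + z\right) \left(-4 + z\right) = \left(-4 + z\right) \left(-3 + z\right)$)
$\left(F{\left(-2 \right)} + 1\right) \left(-3 + T{\left(\frac{6}{6} + \frac{s{\left(1,-5 \right)}}{6},-4 \right)}\right) = \left(-2 + 1\right) \left(-3 + \left(12 + \left(-4\right)^{2} - -28\right)\right) = - (-3 + \left(12 + 16 + 28\right)) = - (-3 + 56) = \left(-1\right) 53 = -53$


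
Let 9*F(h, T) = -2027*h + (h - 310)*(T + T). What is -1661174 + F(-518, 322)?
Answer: -14433812/9 ≈ -1.6038e+6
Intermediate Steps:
F(h, T) = -2027*h/9 + 2*T*(-310 + h)/9 (F(h, T) = (-2027*h + (h - 310)*(T + T))/9 = (-2027*h + (-310 + h)*(2*T))/9 = (-2027*h + 2*T*(-310 + h))/9 = -2027*h/9 + 2*T*(-310 + h)/9)
-1661174 + F(-518, 322) = -1661174 + (-2027/9*(-518) - 620/9*322 + (2/9)*322*(-518)) = -1661174 + (1049986/9 - 199640/9 - 333592/9) = -1661174 + 516754/9 = -14433812/9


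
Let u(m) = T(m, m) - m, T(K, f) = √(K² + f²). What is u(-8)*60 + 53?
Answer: 533 + 480*√2 ≈ 1211.8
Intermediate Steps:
u(m) = -m + √2*√(m²) (u(m) = √(m² + m²) - m = √(2*m²) - m = √2*√(m²) - m = -m + √2*√(m²))
u(-8)*60 + 53 = (-1*(-8) + √2*√((-8)²))*60 + 53 = (8 + √2*√64)*60 + 53 = (8 + √2*8)*60 + 53 = (8 + 8*√2)*60 + 53 = (480 + 480*√2) + 53 = 533 + 480*√2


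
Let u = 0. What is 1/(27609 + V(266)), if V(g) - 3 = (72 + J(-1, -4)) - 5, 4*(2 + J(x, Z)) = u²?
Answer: 1/27677 ≈ 3.6131e-5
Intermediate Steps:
J(x, Z) = -2 (J(x, Z) = -2 + (¼)*0² = -2 + (¼)*0 = -2 + 0 = -2)
V(g) = 68 (V(g) = 3 + ((72 - 2) - 5) = 3 + (70 - 5) = 3 + 65 = 68)
1/(27609 + V(266)) = 1/(27609 + 68) = 1/27677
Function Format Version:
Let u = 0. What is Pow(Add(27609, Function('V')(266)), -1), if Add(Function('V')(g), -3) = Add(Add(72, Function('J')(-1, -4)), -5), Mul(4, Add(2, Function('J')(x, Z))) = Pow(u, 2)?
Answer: Rational(1, 27677) ≈ 3.6131e-5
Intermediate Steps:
Function('J')(x, Z) = -2 (Function('J')(x, Z) = Add(-2, Mul(Rational(1, 4), Pow(0, 2))) = Add(-2, Mul(Rational(1, 4), 0)) = Add(-2, 0) = -2)
Function('V')(g) = 68 (Function('V')(g) = Add(3, Add(Add(72, -2), -5)) = Add(3, Add(70, -5)) = Add(3, 65) = 68)
Pow(Add(27609, Function('V')(266)), -1) = Pow(Add(27609, 68), -1) = Pow(27677, -1) = Rational(1, 27677)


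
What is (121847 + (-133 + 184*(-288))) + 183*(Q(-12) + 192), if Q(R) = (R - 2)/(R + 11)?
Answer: 106420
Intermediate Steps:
Q(R) = (-2 + R)/(11 + R)
(121847 + (-133 + 184*(-288))) + 183*(Q(-12) + 192) = (121847 + (-133 + 184*(-288))) + 183*((-2 - 12)/(11 - 12) + 192) = (121847 + (-133 - 52992)) + 183*(-14/(-1) + 192) = (121847 - 53125) + 183*(-1*(-14) + 192) = 68722 + 183*(14 + 192) = 68722 + 183*206 = 68722 + 37698 = 106420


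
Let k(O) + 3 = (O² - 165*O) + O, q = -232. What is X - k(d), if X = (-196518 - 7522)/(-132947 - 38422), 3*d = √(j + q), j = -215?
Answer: 9229474/171369 + 164*I*√447/3 ≈ 53.857 + 1155.8*I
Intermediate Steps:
d = I*√447/3 (d = √(-215 - 232)/3 = √(-447)/3 = (I*√447)/3 = I*√447/3 ≈ 7.0475*I)
k(O) = -3 + O² - 164*O (k(O) = -3 + ((O² - 165*O) + O) = -3 + (O² - 164*O) = -3 + O² - 164*O)
X = 204040/171369 (X = -204040/(-171369) = -204040*(-1/171369) = 204040/171369 ≈ 1.1906)
X - k(d) = 204040/171369 - (-3 + (I*√447/3)² - 164*I*√447/3) = 204040/171369 - (-3 - 149/3 - 164*I*√447/3) = 204040/171369 - (-158/3 - 164*I*√447/3) = 204040/171369 + (158/3 + 164*I*√447/3) = 9229474/171369 + 164*I*√447/3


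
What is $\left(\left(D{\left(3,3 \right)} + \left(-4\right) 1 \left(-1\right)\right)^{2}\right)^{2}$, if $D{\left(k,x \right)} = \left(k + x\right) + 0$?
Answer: $10000$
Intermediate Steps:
$D{\left(k,x \right)} = k + x$
$\left(\left(D{\left(3,3 \right)} + \left(-4\right) 1 \left(-1\right)\right)^{2}\right)^{2} = \left(\left(\left(3 + 3\right) + \left(-4\right) 1 \left(-1\right)\right)^{2}\right)^{2} = \left(\left(6 - -4\right)^{2}\right)^{2} = \left(\left(6 + 4\right)^{2}\right)^{2} = \left(10^{2}\right)^{2} = 100^{2} = 10000$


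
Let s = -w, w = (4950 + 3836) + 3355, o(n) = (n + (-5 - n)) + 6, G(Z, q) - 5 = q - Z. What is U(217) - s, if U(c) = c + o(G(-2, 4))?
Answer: 12359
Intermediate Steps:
G(Z, q) = 5 + q - Z (G(Z, q) = 5 + (q - Z) = 5 + q - Z)
o(n) = 1 (o(n) = -5 + 6 = 1)
w = 12141 (w = 8786 + 3355 = 12141)
s = -12141 (s = -1*12141 = -12141)
U(c) = 1 + c (U(c) = c + 1 = 1 + c)
U(217) - s = (1 + 217) - 1*(-12141) = 218 + 12141 = 12359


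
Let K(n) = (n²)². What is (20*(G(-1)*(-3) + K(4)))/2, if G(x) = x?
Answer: 2590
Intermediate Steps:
K(n) = n⁴
(20*(G(-1)*(-3) + K(4)))/2 = (20*(-1*(-3) + 4⁴))/2 = (20*(3 + 256))*(½) = (20*259)*(½) = 5180*(½) = 2590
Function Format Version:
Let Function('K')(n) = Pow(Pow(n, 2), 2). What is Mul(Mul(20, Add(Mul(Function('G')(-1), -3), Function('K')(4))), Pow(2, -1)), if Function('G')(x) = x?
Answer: 2590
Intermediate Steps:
Function('K')(n) = Pow(n, 4)
Mul(Mul(20, Add(Mul(Function('G')(-1), -3), Function('K')(4))), Pow(2, -1)) = Mul(Mul(20, Add(Mul(-1, -3), Pow(4, 4))), Pow(2, -1)) = Mul(Mul(20, Add(3, 256)), Rational(1, 2)) = Mul(Mul(20, 259), Rational(1, 2)) = Mul(5180, Rational(1, 2)) = 2590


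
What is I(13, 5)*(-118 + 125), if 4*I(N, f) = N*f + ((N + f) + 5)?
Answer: 154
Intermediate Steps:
I(N, f) = 5/4 + N/4 + f/4 + N*f/4 (I(N, f) = (N*f + ((N + f) + 5))/4 = (N*f + (5 + N + f))/4 = (5 + N + f + N*f)/4 = 5/4 + N/4 + f/4 + N*f/4)
I(13, 5)*(-118 + 125) = (5/4 + (¼)*13 + (¼)*5 + (¼)*13*5)*(-118 + 125) = (5/4 + 13/4 + 5/4 + 65/4)*7 = 22*7 = 154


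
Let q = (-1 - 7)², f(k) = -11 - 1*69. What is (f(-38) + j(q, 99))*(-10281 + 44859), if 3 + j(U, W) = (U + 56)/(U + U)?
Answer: -22700457/8 ≈ -2.8376e+6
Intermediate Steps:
f(k) = -80 (f(k) = -11 - 69 = -80)
q = 64 (q = (-8)² = 64)
j(U, W) = -3 + (56 + U)/(2*U) (j(U, W) = -3 + (U + 56)/(U + U) = -3 + (56 + U)/((2*U)) = -3 + (56 + U)*(1/(2*U)) = -3 + (56 + U)/(2*U))
(f(-38) + j(q, 99))*(-10281 + 44859) = (-80 + (-5/2 + 28/64))*(-10281 + 44859) = (-80 + (-5/2 + 28*(1/64)))*34578 = (-80 + (-5/2 + 7/16))*34578 = (-80 - 33/16)*34578 = -1313/16*34578 = -22700457/8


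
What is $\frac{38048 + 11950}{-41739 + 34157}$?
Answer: $- \frac{24999}{3791} \approx -6.5943$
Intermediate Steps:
$\frac{38048 + 11950}{-41739 + 34157} = \frac{49998}{-7582} = 49998 \left(- \frac{1}{7582}\right) = - \frac{24999}{3791}$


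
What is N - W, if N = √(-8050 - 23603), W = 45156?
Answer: -45156 + 3*I*√3517 ≈ -45156.0 + 177.91*I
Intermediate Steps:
N = 3*I*√3517 (N = √(-31653) = 3*I*√3517 ≈ 177.91*I)
N - W = 3*I*√3517 - 1*45156 = 3*I*√3517 - 45156 = -45156 + 3*I*√3517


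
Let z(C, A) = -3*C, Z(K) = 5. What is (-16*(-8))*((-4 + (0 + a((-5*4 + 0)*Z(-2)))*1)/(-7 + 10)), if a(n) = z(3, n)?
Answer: -1664/3 ≈ -554.67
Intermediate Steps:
a(n) = -9 (a(n) = -3*3 = -9)
(-16*(-8))*((-4 + (0 + a((-5*4 + 0)*Z(-2)))*1)/(-7 + 10)) = (-16*(-8))*((-4 + (0 - 9)*1)/(-7 + 10)) = 128*((-4 - 9*1)/3) = 128*((-4 - 9)*(⅓)) = 128*(-13*⅓) = 128*(-13/3) = -1664/3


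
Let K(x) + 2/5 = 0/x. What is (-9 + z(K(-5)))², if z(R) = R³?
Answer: 1283689/15625 ≈ 82.156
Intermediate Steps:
K(x) = -⅖ (K(x) = -⅖ + 0/x = -⅖ + 0 = -⅖)
(-9 + z(K(-5)))² = (-9 + (-⅖)³)² = (-9 - 8/125)² = (-1133/125)² = 1283689/15625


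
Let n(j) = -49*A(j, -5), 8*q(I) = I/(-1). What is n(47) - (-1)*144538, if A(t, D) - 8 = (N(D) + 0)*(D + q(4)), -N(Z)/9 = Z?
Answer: 312547/2 ≈ 1.5627e+5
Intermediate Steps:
N(Z) = -9*Z
q(I) = -I/8 (q(I) = (I/(-1))/8 = (I*(-1))/8 = (-I)/8 = -I/8)
A(t, D) = 8 - 9*D*(-1/2 + D) (A(t, D) = 8 + (-9*D + 0)*(D - 1/8*4) = 8 + (-9*D)*(D - 1/2) = 8 + (-9*D)*(-1/2 + D) = 8 - 9*D*(-1/2 + D))
n(j) = 23471/2 (n(j) = -49*(8 - 9*(-5)**2 + (9/2)*(-5)) = -49*(8 - 9*25 - 45/2) = -49*(8 - 225 - 45/2) = -49*(-479/2) = 23471/2)
n(47) - (-1)*144538 = 23471/2 - (-1)*144538 = 23471/2 - 1*(-144538) = 23471/2 + 144538 = 312547/2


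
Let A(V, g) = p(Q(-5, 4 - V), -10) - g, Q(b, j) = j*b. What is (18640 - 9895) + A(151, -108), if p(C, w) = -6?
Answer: 8847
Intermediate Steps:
Q(b, j) = b*j
A(V, g) = -6 - g
(18640 - 9895) + A(151, -108) = (18640 - 9895) + (-6 - 1*(-108)) = 8745 + (-6 + 108) = 8745 + 102 = 8847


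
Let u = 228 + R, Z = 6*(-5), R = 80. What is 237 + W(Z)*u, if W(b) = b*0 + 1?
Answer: 545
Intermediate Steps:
Z = -30
u = 308 (u = 228 + 80 = 308)
W(b) = 1 (W(b) = 0 + 1 = 1)
237 + W(Z)*u = 237 + 1*308 = 237 + 308 = 545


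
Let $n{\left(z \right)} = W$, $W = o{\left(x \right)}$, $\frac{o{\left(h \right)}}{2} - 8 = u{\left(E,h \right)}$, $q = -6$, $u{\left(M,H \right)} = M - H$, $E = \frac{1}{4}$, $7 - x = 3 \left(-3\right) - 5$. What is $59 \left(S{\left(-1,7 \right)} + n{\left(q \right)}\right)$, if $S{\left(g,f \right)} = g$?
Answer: $- \frac{3127}{2} \approx -1563.5$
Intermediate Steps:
$x = 21$ ($x = 7 - \left(3 \left(-3\right) - 5\right) = 7 - \left(-9 - 5\right) = 7 - -14 = 7 + 14 = 21$)
$E = \frac{1}{4} \approx 0.25$
$o{\left(h \right)} = \frac{33}{2} - 2 h$ ($o{\left(h \right)} = 16 + 2 \left(\frac{1}{4} - h\right) = 16 - \left(- \frac{1}{2} + 2 h\right) = \frac{33}{2} - 2 h$)
$W = - \frac{51}{2}$ ($W = \frac{33}{2} - 42 = - \frac{51}{2} \approx -25.5$)
$n{\left(z \right)} = - \frac{51}{2}$
$59 \left(S{\left(-1,7 \right)} + n{\left(q \right)}\right) = 59 \left(-1 - \frac{51}{2}\right) = 59 \left(- \frac{53}{2}\right) = - \frac{3127}{2}$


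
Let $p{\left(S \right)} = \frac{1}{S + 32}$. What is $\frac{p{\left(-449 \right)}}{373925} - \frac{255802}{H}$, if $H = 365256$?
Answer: $- \frac{6647728078951}{9492195311100} \approx -0.70034$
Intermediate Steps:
$p{\left(S \right)} = \frac{1}{32 + S}$
$\frac{p{\left(-449 \right)}}{373925} - \frac{255802}{H} = \frac{1}{\left(32 - 449\right) 373925} - \frac{255802}{365256} = \frac{1}{-417} \cdot \frac{1}{373925} - \frac{127901}{182628} = \left(- \frac{1}{417}\right) \frac{1}{373925} - \frac{127901}{182628} = - \frac{1}{155926725} - \frac{127901}{182628} = - \frac{6647728078951}{9492195311100}$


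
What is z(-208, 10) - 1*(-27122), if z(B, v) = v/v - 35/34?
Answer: 922147/34 ≈ 27122.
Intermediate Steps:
z(B, v) = -1/34 (z(B, v) = 1 - 35*1/34 = 1 - 35/34 = -1/34)
z(-208, 10) - 1*(-27122) = -1/34 - 1*(-27122) = -1/34 + 27122 = 922147/34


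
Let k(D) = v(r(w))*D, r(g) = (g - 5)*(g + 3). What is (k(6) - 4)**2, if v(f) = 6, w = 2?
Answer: 1024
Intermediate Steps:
r(g) = (-5 + g)*(3 + g)
k(D) = 6*D
(k(6) - 4)**2 = (6*6 - 4)**2 = (36 - 4)**2 = 32**2 = 1024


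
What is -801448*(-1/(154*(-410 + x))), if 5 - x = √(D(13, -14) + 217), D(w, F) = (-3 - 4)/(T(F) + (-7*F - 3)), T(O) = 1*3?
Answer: -324586440/25226443 + 400724*√42518/176585101 ≈ -12.399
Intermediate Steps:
T(O) = 3
D(w, F) = 1/F (D(w, F) = (-3 - 4)/(3 + (-7*F - 3)) = -7/(3 + (-3 - 7*F)) = -7*(-1/(7*F)) = -(-1)/F = 1/F)
x = 5 - √42518/14 (x = 5 - √(1/(-14) + 217) = 5 - √(-1/14 + 217) = 5 - √(3037/14) = 5 - √42518/14 ≈ -9.7285)
-801448*(-1/(154*(-410 + x))) = -801448*(-1/(154*(-410 + (5 - √42518/14)))) = -801448*(-1/(154*(-405 - √42518/14))) = -801448/(62370 + 11*√42518)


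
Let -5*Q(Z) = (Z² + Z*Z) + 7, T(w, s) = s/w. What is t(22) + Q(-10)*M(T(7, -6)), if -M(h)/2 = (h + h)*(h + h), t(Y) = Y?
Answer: 65006/245 ≈ 265.33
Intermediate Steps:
M(h) = -8*h² (M(h) = -2*(h + h)*(h + h) = -2*2*h*2*h = -8*h²)
Q(Z) = -7/5 - 2*Z²/5 (Q(Z) = -((Z² + Z*Z) + 7)/5 = -((Z² + Z²) + 7)/5 = -(2*Z² + 7)/5 = -(7 + 2*Z²)/5 = -7/5 - 2*Z²/5)
t(22) + Q(-10)*M(T(7, -6)) = 22 + (-7/5 - ⅖*(-10)²)*(-8*(-6/7)²) = 22 + (-7/5 - ⅖*100)*(-8*(-6*⅐)²) = 22 + (-7/5 - 40)*(-8*(-6/7)²) = 22 - (-1656)*36/(5*49) = 22 - 207/5*(-288/49) = 22 + 59616/245 = 65006/245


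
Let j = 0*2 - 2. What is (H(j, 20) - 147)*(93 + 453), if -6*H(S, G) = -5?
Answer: -79807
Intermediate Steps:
j = -2 (j = 0 - 2 = -2)
H(S, G) = ⅚ (H(S, G) = -⅙*(-5) = ⅚)
(H(j, 20) - 147)*(93 + 453) = (⅚ - 147)*(93 + 453) = -877/6*546 = -79807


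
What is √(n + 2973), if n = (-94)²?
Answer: 7*√241 ≈ 108.67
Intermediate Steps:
n = 8836
√(n + 2973) = √(8836 + 2973) = √11809 = 7*√241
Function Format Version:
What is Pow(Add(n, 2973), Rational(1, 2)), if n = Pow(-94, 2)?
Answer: Mul(7, Pow(241, Rational(1, 2))) ≈ 108.67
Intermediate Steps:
n = 8836
Pow(Add(n, 2973), Rational(1, 2)) = Pow(Add(8836, 2973), Rational(1, 2)) = Pow(11809, Rational(1, 2)) = Mul(7, Pow(241, Rational(1, 2)))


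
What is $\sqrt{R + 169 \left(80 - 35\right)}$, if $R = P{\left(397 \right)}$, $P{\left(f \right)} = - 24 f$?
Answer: $i \sqrt{1923} \approx 43.852 i$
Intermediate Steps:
$R = -9528$ ($R = \left(-24\right) 397 = -9528$)
$\sqrt{R + 169 \left(80 - 35\right)} = \sqrt{-9528 + 169 \left(80 - 35\right)} = \sqrt{-9528 + 169 \cdot 45} = \sqrt{-9528 + 7605} = \sqrt{-1923} = i \sqrt{1923}$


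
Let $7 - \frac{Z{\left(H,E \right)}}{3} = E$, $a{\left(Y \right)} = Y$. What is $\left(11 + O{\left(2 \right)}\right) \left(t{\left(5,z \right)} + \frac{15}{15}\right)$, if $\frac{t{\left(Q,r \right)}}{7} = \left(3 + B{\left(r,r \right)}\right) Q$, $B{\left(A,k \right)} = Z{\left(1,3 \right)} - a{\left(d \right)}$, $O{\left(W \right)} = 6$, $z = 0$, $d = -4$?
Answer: $11322$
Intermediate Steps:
$Z{\left(H,E \right)} = 21 - 3 E$
$B{\left(A,k \right)} = 16$ ($B{\left(A,k \right)} = \left(21 - 9\right) - -4 = \left(21 - 9\right) + 4 = 12 + 4 = 16$)
$t{\left(Q,r \right)} = 133 Q$ ($t{\left(Q,r \right)} = 7 \left(3 + 16\right) Q = 7 \cdot 19 Q = 133 Q$)
$\left(11 + O{\left(2 \right)}\right) \left(t{\left(5,z \right)} + \frac{15}{15}\right) = \left(11 + 6\right) \left(133 \cdot 5 + \frac{15}{15}\right) = 17 \left(665 + 15 \cdot \frac{1}{15}\right) = 17 \left(665 + 1\right) = 17 \cdot 666 = 11322$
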